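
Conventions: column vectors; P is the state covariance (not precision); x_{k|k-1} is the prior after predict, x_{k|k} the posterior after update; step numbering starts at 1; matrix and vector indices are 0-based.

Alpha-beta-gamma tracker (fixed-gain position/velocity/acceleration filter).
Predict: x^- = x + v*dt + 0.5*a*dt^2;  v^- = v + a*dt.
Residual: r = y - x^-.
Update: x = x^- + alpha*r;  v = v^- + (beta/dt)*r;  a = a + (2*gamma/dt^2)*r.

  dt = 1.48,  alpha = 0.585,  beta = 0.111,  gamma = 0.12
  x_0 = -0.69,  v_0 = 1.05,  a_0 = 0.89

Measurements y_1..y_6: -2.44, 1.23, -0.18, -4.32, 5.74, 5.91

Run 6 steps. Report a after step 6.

a_post = -0.3409

step 1: x_pred=1.8387  r=-4.2787  x^+=-0.6643  v^+=2.0463  a^+=0.4212
step 2: x_pred=2.8255  r=-1.5955  x^+=1.8921  v^+=2.5500  a^+=0.2464
step 3: x_pred=5.9359  r=-6.1159  x^+=2.3581  v^+=2.4559  a^+=-0.4237
step 4: x_pred=5.5288  r=-9.8488  x^+=-0.2328  v^+=1.0901  a^+=-1.5029
step 5: x_pred=-0.2653  r=6.0053  x^+=3.2478  v^+=-0.6837  a^+=-0.8449
step 6: x_pred=1.3106  r=4.5994  x^+=4.0012  v^+=-1.5892  a^+=-0.3409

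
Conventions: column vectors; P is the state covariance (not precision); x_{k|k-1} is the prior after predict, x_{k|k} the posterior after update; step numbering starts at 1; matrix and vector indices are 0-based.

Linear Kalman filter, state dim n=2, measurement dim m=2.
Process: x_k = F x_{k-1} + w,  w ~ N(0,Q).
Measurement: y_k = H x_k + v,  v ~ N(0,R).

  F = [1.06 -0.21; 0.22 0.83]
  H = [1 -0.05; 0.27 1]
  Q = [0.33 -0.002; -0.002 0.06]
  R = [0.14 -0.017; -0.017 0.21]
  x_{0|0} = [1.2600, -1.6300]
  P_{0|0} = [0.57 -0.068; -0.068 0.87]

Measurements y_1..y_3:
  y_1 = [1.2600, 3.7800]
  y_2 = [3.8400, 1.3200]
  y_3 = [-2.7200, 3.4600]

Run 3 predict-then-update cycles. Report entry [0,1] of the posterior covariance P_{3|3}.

P_post[0,1] = -0.0134

step 1: x^-=[1.6779, -1.0757]  P^-=[1.0391 -0.0774; -0.0774 0.6621]  S=[1.1885 0.1541; 0.1541 0.9061]  K=[0.8676 0.0767; -0.1889 0.7398]  nu=[-0.4717, 4.4027]  x^+=[1.6062, 2.2705]  P^+=[0.1186 -0.0307; -0.0307 0.1669]
step 2: x^-=[1.2257, 2.2379]  P^-=[0.4843 -0.0290; -0.0290 0.1695]  S=[0.6276 0.0767; 0.0767 0.3991]  K=[0.7607 0.1088; -0.1118 0.4265]  nu=[2.7262, -1.2489]  x^+=[3.1635, 1.4005]  P^+=[0.1037 -0.0181; -0.0181 0.0963]
step 3: x^-=[3.0592, 1.8584]  P^-=[0.4589 -0.0097; -0.0097 0.1248]  S=[0.6001 0.0911; 0.0911 0.3630]  K=[0.7461 0.1274; -0.0807 0.3568]  nu=[-5.6863, 0.7757]  x^+=[-1.0843, 2.5940]  P^+=[0.1016 -0.0134; -0.0134 0.0799]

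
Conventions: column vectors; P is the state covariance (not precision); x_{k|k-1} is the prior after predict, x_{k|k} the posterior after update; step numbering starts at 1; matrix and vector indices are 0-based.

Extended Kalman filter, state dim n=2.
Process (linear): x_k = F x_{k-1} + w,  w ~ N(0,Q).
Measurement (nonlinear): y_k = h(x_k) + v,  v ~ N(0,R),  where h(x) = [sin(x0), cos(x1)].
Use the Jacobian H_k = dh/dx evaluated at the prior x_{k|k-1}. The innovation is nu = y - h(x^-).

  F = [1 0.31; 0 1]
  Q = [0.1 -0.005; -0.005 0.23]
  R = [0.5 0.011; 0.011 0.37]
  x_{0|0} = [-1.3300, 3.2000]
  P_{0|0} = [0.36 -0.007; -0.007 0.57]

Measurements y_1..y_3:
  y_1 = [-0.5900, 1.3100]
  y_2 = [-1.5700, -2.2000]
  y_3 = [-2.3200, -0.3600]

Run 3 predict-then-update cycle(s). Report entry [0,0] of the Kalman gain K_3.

step 1: x^-=[-0.3380, 3.2000]  P^-=[0.5104 0.1647; 0.1647 0.8000]  H_jac=[0.9434 0.0000; 0.0000 0.0584]  S=[0.9543 0.0201; 0.0201 0.3727]  K=[0.5046 -0.0014; 0.1604 0.1167]  nu=[-0.2584, 2.3083]  x^+=[-0.4716, 3.4278]  P^+=[0.2674 0.0864; 0.0864 0.7696]
step 2: x^-=[0.5910, 3.4278]  P^-=[0.4949 0.3199; 0.3199 0.9996]  H_jac=[0.8304 0.0000; 0.0000 0.2824]  S=[0.8413 0.0860; 0.0860 0.4497]  K=[0.4773 0.1096; 0.2566 0.5786]  nu=[-2.1272, -1.2407]  x^+=[-0.5603, 2.1641]  P^+=[0.2889 0.1622; 0.1622 0.7682]
step 3: x^-=[0.1106, 2.1641]  P^-=[0.5633 0.3953; 0.3953 0.9982]  H_jac=[0.9939 0.0000; 0.0000 -0.8291]  S=[1.0564 -0.3148; -0.3148 1.0561]  K=[0.4801 -0.1673; 0.1520 -0.7383]  nu=[-2.4304, 0.1991]  x^+=[-1.0895, 1.6478]  P^+=[0.2397 0.0683; 0.0683 0.3275]

K[0,0] = 0.4801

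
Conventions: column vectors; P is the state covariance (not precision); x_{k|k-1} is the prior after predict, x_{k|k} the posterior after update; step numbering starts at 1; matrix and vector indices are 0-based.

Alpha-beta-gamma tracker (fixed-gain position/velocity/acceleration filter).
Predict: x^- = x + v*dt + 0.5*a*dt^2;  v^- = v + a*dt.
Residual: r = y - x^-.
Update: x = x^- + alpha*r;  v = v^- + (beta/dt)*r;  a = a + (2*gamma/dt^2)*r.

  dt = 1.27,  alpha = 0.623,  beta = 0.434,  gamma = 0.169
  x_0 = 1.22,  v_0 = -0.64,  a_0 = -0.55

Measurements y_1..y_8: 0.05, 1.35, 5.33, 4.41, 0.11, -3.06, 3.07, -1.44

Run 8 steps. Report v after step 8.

step 1: x_pred=-0.0363  r=0.0863  x^+=0.0174  v^+=-1.3090  a^+=-0.5319
step 2: x_pred=-2.0739  r=3.4239  x^+=0.0592  v^+=-0.8144  a^+=0.1856
step 3: x_pred=-0.8255  r=6.1555  x^+=3.0094  v^+=1.5248  a^+=1.4756
step 4: x_pred=6.1359  r=-1.7259  x^+=5.0606  v^+=2.8090  a^+=1.1139
step 5: x_pred=9.5264  r=-9.4164  x^+=3.6600  v^+=1.0058  a^+=-0.8594
step 6: x_pred=4.2442  r=-7.3042  x^+=-0.3063  v^+=-2.5818  a^+=-2.3901
step 7: x_pred=-5.5127  r=8.5827  x^+=-0.1657  v^+=-2.6842  a^+=-0.5915
step 8: x_pred=-4.0516  r=2.6116  x^+=-2.4246  v^+=-2.5429  a^+=-0.0442

v_post = -2.5429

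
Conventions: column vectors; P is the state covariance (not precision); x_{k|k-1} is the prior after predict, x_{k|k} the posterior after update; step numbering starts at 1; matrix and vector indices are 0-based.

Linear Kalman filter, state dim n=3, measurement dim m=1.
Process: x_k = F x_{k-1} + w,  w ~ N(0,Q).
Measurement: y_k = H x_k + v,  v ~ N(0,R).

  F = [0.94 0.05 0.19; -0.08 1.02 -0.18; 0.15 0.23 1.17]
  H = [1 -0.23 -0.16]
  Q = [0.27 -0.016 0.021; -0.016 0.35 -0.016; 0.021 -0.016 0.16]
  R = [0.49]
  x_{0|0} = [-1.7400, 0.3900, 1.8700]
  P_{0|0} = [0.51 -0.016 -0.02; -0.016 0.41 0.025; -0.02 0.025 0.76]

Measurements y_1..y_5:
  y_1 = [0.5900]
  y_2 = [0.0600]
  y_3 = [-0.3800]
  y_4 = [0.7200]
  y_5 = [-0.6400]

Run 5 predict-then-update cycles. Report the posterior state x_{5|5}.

step 1: x^-=[-1.2608, 0.2004, 2.0166]  P^-=[0.7409 -0.0664 0.2430; -0.0664 0.7973 -0.0569; 0.2430 -0.0569 1.2389]  S=[1.2534]  K=[0.5723; -0.1920; 0.0462]  nu=[2.2195]  x^+=[0.0094, -0.2258, 2.1191]  P^+=[0.3304 0.0713 0.2099; 0.0713 0.7511 -0.0458; 0.2099 -0.0458 1.2362]
step 2: x^-=[0.4002, -0.6125, 2.4288]  P^-=[0.6893 -0.0239 0.5991; -0.0239 1.1848 -0.1726; 0.5991 -0.1726 1.9533]  S=[1.0985]  K=[0.5452; -0.2447; 0.2970]  nu=[-0.0925]  x^+=[0.3498, -0.5899, 2.4013]  P^+=[0.3627 0.1227 0.4212; 0.1227 1.1191 -0.0928; 0.4212 -0.0928 1.8564]
step 3: x^-=[0.7556, -1.0619, 2.7263]  P^-=[0.8206 -0.0274 0.9909; -0.0274 1.6029 -0.2899; 0.9909 -0.2899 2.8750]  S=[1.1431]  K=[0.5846; -0.3059; 0.5228]  nu=[-0.9436]  x^+=[0.2039, -0.7732, 2.2331]  P^+=[0.4298 0.1770 0.6415; 0.1770 1.4960 -0.1071; 0.6415 -0.1071 2.5626]
step 4: x^-=[0.5773, -1.2070, 2.4654]  P^-=[0.9898 -0.0287 1.4210; -0.0287 2.0211 -0.3868; 1.4210 -0.3868 3.9364]  S=[1.2175]  K=[0.6317; -0.3546; 0.7229]  nu=[0.2596]  x^+=[0.7413, -1.2990, 2.6531]  P^+=[0.5040 0.2440 0.8650; 0.2440 1.8680 -0.0748; 0.8650 -0.0748 3.3002]
step 5: x^-=[1.1359, -1.8618, 2.9165]  P^-=[1.1697 -0.0119 1.8701; -0.0119 2.4162 -0.4365; 1.8701 -0.4365 5.0681]  S=[1.2921]  K=[0.6758; -0.3853; 0.8975]  nu=[-1.7375]  x^+=[-0.0382, -1.1925, 1.3572]  P^+=[0.5796 0.3245 1.0865; 0.3245 2.2244 0.0103; 1.0865 0.0103 4.0273]

x_post = [-0.0382, -1.1925, 1.3572]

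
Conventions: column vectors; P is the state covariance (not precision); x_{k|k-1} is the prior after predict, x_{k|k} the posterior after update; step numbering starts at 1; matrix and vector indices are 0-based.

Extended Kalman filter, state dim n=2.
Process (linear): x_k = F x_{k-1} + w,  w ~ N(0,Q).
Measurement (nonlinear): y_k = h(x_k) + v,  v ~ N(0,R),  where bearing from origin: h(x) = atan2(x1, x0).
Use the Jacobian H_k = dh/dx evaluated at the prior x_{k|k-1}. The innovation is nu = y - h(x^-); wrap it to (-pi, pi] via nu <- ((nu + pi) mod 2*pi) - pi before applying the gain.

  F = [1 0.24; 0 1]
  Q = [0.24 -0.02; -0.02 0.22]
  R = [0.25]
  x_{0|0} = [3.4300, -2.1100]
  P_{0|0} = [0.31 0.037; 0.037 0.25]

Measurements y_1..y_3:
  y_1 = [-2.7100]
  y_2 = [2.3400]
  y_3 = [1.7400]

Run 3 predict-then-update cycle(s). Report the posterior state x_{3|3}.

step 1: x^-=[2.9236, -2.1100]  P^-=[0.5822 0.0770; 0.0770 0.4700]  H_jac=[0.1623 0.2249]  S=[0.2947]  K=[0.3794; 0.4010]  nu=[-2.0848]  x^+=[2.1327, -2.9461]  P^+=[0.5397 0.0322; 0.0322 0.4226]
step 2: x^-=[1.4256, -2.9461]  P^-=[0.8195 0.1136; 0.1136 0.6426]  H_jac=[0.2750 0.1331]  S=[0.3317]  K=[0.7251; 0.3520]  nu=[-2.8231]  x^+=[-0.6214, -3.9399]  P^+=[0.6451 0.0289; 0.0289 0.6015]
step 3: x^-=[-1.5670, -3.9399]  P^-=[0.9337 0.1533; 0.1533 0.8215]  H_jac=[0.2191 -0.0872]  S=[0.2952]  K=[0.6478; -0.1288]  nu=[-2.5938]  x^+=[-3.2473, -3.6059]  P^+=[0.8098 0.1779; 0.1779 0.8166]

x_post = [-3.2473, -3.6059]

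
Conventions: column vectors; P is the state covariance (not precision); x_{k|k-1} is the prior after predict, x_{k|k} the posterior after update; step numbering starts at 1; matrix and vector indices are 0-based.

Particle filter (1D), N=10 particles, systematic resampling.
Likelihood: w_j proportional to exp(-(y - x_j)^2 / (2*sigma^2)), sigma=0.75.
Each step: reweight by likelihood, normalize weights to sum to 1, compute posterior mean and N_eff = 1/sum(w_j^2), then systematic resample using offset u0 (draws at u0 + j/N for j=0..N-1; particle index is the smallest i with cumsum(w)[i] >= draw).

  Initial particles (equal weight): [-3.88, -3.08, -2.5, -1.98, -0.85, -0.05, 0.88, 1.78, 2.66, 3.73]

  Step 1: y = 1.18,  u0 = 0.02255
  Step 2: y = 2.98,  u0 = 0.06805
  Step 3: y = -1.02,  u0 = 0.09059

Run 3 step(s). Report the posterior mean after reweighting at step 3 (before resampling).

step 1: w=[0.0000, 0.0000, 0.0000, 0.0001, 0.0123, 0.1252, 0.4435, 0.3489, 0.0686, 0.0015]  mean=1.1823  Neff=2.9505  idx=[5, 5, 6, 6, 6, 6, 7, 7, 7, 7]
step 2: w=[0.0002, 0.0002, 0.0166, 0.0166, 0.0166, 0.0166, 0.2332, 0.2332, 0.2332, 0.2332]  mean=1.7192  Neff=4.5724  idx=[6, 6, 6, 7, 7, 8, 8, 9, 9, 9]
step 3: w=[0.1000, 0.1000, 0.1000, 0.1000, 0.1000, 0.1000, 0.1000, 0.1000, 0.1000, 0.1000]  mean=1.7800  Neff=10.0000  idx=[0, 1, 2, 3, 4, 5, 6, 7, 8, 9]

post_mean = 1.7800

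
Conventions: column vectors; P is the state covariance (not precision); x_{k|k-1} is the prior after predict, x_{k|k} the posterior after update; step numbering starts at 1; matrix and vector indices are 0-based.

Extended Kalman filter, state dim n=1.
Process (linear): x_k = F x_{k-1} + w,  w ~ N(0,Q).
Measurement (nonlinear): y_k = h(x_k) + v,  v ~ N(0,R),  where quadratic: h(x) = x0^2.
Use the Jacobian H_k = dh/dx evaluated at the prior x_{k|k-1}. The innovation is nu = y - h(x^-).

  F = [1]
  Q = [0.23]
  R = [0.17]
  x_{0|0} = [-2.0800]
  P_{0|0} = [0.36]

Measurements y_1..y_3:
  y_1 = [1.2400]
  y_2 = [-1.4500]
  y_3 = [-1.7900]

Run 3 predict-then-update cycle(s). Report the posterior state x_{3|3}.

x_post = [0.7446]

step 1: x^-=[-2.0800]  P^-=[0.5900]  H_jac=[-4.1600]  S=[10.3803]  K=[-0.2364]  nu=[-3.0864]  x^+=[-1.3502]  P^+=[0.0097]
step 2: x^-=[-1.3502]  P^-=[0.2397]  H_jac=[-2.7005]  S=[1.9177]  K=[-0.3375]  nu=[-3.2731]  x^+=[-0.2456]  P^+=[0.0212]
step 3: x^-=[-0.2456]  P^-=[0.2512]  H_jac=[-0.4912]  S=[0.2306]  K=[-0.5351]  nu=[-1.8503]  x^+=[0.7446]  P^+=[0.1852]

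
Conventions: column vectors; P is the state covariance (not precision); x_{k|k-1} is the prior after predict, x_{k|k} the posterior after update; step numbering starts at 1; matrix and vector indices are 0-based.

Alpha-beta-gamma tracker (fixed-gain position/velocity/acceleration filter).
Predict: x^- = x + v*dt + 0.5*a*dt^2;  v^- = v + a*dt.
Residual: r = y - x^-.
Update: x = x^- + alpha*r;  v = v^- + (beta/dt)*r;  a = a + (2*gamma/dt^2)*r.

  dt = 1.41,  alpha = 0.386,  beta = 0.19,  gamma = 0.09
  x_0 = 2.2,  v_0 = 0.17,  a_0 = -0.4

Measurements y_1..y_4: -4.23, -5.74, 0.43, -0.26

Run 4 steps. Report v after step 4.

v_post = -2.3636

step 1: x_pred=2.0421  r=-6.2721  x^+=-0.3789  v^+=-1.2392  a^+=-0.9679
step 2: x_pred=-3.0883  r=-2.6517  x^+=-4.1118  v^+=-2.9612  a^+=-1.2079
step 3: x_pred=-9.4879  r=9.9179  x^+=-5.6596  v^+=-3.3279  a^+=-0.3100
step 4: x_pred=-10.6601  r=10.4001  x^+=-6.6457  v^+=-2.3636  a^+=0.6316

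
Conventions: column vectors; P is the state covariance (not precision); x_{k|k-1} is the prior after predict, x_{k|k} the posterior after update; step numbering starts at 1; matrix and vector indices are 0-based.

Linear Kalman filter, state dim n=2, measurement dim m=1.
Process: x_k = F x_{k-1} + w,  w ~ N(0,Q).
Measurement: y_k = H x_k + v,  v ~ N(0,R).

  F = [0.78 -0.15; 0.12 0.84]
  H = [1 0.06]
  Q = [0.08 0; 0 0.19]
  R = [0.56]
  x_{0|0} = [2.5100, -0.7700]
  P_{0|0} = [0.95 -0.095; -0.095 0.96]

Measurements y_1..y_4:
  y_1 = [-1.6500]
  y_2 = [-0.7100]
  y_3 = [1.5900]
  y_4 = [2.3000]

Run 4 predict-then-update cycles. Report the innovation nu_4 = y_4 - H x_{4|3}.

step 1: x^-=[2.0733, -0.3456]  P^-=[0.7018 -0.0926; -0.0926 0.8619]  S=[1.2538]  K=[0.5553; -0.0326]  nu=[-3.7026]  x^+=[0.0172, -0.2249]  P^+=[0.3152 -0.0699; -0.0699 0.8606]
step 2: x^-=[0.0472, -0.1869]  P^-=[0.3075 -0.1235; -0.1235 0.7877]  S=[0.8555]  K=[0.3507; -0.0891]  nu=[-0.7460]  x^+=[-0.2145, -0.1204]  P^+=[0.2022 -0.0967; -0.0967 0.7809]
step 3: x^-=[-0.1492, -0.1269]  P^-=[0.2432 -0.1411; -0.1411 0.7244]  S=[0.7889]  K=[0.2976; -0.1238]  nu=[1.7468]  x^+=[0.3706, -0.3431]  P^+=[0.1734 -0.1120; -0.1120 0.7123]
step 4: x^-=[0.3405, -0.2437]  P^-=[0.2277 -0.1449; -0.1449 0.6725]  S=[0.7728]  K=[0.2834; -0.1353]  nu=[1.9741]  x^+=[0.9001, -0.5109]  P^+=[0.1656 -0.1153; -0.1153 0.6584]

innov = [1.9741]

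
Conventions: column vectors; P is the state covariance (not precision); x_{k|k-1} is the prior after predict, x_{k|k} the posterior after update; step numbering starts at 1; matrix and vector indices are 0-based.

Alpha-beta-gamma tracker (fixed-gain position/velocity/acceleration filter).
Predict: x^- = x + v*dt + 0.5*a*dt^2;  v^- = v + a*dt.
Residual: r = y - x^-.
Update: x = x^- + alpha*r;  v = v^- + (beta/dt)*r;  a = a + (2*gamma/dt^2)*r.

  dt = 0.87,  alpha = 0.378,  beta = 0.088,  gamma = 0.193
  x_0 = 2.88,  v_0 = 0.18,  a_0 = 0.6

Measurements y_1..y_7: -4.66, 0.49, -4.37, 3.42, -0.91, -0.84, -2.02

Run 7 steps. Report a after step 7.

step 1: x_pred=3.2637  r=-7.9237  x^+=0.2685  v^+=-0.0995  a^+=-3.4409
step 2: x_pred=-1.1202  r=1.6102  x^+=-0.5116  v^+=-2.9302  a^+=-2.6197
step 3: x_pred=-4.0522  r=-0.3178  x^+=-4.1723  v^+=-5.2414  a^+=-2.7818
step 4: x_pred=-9.7852  r=13.2052  x^+=-4.7936  v^+=-6.3259  a^+=3.9525
step 5: x_pred=-8.8013  r=7.8913  x^+=-5.8184  v^+=-2.0890  a^+=7.9769
step 6: x_pred=-4.6169  r=3.7769  x^+=-3.1893  v^+=5.2330  a^+=9.9030
step 7: x_pred=5.1112  r=-7.1312  x^+=2.4156  v^+=13.1273  a^+=6.2663

a_post = 6.2663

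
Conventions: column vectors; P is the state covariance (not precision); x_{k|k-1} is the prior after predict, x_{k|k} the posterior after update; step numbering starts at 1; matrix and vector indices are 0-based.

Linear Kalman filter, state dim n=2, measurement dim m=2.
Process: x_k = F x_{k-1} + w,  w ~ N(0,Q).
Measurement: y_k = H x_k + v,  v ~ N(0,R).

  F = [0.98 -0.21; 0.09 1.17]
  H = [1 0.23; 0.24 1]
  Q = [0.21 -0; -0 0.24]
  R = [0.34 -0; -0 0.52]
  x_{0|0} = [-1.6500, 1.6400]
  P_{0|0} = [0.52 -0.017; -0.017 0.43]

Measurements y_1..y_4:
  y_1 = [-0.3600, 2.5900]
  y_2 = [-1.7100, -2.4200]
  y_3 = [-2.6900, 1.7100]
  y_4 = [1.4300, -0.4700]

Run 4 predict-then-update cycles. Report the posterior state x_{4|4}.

x_post = [-0.3677, 0.3185]

step 1: x^-=[-1.9614, 1.7703]  P^-=[0.7354 -0.0790; -0.0790 0.8293]  S=[1.0829 0.2839; 0.2839 1.3537]  K=[0.6808 -0.0707; -0.0568 0.6105]  nu=[1.1942, 1.2904]  x^+=[-1.2396, 2.4902]  P^+=[0.2540 -0.0977; -0.0977 0.3409]
step 2: x^-=[-1.7378, 2.8020]  P^-=[0.5092 -0.1716; -0.1716 0.6882]  S=[0.8066 0.0994; 0.0994 1.1551]  K=[0.5939 -0.0939; -0.0864 0.5675]  nu=[-0.6167, -4.8049]  x^+=[-1.6530, 0.1284]  P^+=[0.2256 -0.1030; -0.1030 0.3198]
step 3: x^-=[-1.6469, 0.0014]  P^-=[0.4831 -0.1748; -0.1748 0.6580]  S=[0.7775 0.0829; 0.0829 1.1219]  K=[0.5798 -0.0953; -0.0894 0.5557]  nu=[-1.0434, 2.1038]  x^+=[-2.4523, 1.2637]  P^+=[0.2207 -0.1025; -0.1025 0.3136]
step 4: x^-=[-2.6686, 1.2579]  P^-=[0.4780 -0.1732; -0.1732 0.6494]  S=[0.7727 0.0814; 0.0814 1.1138]  K=[0.5770 -0.0946; -0.0889 0.5522]  nu=[3.8093, -1.0874]  x^+=[-0.3677, 0.3185]  P^+=[0.2196 -0.1019; -0.1019 0.3116]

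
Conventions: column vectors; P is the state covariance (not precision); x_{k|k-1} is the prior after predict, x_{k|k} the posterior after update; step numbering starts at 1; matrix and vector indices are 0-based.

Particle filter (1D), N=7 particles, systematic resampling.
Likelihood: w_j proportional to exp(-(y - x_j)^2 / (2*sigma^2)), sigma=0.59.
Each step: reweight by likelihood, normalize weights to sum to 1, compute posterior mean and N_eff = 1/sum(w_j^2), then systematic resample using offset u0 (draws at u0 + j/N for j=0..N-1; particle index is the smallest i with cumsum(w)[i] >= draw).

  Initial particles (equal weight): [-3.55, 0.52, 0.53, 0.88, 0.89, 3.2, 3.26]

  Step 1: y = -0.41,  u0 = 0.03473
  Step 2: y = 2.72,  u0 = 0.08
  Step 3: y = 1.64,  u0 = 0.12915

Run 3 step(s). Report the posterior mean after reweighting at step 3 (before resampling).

post_mean = 0.8097

step 1: w=[0.0000, 0.3851, 0.3749, 0.1222, 0.1177, 0.0000, 0.0000]  mean=0.6113  Neff=3.1477  idx=[1, 1, 1, 2, 2, 2, 4]
step 2: w=[0.0680, 0.0680, 0.0680, 0.0724, 0.0724, 0.0724, 0.5788]  mean=0.7363  Neff=2.7424  idx=[1, 3, 5, 6, 6, 6, 6]
step 3: w=[0.0721, 0.0744, 0.0744, 0.1948, 0.1948, 0.1948, 0.1948]  mean=0.8097  Neff=5.9523  idx=[1, 3, 3, 4, 5, 6, 6]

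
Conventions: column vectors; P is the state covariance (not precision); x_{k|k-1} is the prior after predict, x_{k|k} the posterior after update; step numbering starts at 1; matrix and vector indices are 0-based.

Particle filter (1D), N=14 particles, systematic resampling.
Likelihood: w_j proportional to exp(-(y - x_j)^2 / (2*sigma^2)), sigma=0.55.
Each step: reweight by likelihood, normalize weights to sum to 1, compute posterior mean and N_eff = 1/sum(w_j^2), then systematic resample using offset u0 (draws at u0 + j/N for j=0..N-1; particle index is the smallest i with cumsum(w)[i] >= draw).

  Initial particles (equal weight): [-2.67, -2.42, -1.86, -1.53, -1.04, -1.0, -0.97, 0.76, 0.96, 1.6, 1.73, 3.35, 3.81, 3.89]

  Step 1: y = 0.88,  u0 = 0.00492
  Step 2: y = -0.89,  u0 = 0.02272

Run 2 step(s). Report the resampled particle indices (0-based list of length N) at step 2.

step 1: w=[0.0000, 0.0000, 0.0000, 0.0000, 0.0008, 0.0011, 0.0013, 0.3614, 0.3662, 0.1571, 0.1121, 0.0000, 0.0000, 0.0000]  mean=1.0683  Neff=3.3121  idx=[7, 7, 7, 7, 7, 7, 8, 8, 8, 8, 8, 9, 9, 10]
step 2: w=[0.1319, 0.1319, 0.1319, 0.1319, 0.1319, 0.1319, 0.0415, 0.0415, 0.0415, 0.0415, 0.0415, 0.0004, 0.0004, 0.0001]  mean=0.8023  Neff=8.8461  idx=[0, 0, 1, 1, 2, 2, 3, 3, 4, 5, 5, 6, 8, 9]

resampled_idx = [0, 0, 1, 1, 2, 2, 3, 3, 4, 5, 5, 6, 8, 9]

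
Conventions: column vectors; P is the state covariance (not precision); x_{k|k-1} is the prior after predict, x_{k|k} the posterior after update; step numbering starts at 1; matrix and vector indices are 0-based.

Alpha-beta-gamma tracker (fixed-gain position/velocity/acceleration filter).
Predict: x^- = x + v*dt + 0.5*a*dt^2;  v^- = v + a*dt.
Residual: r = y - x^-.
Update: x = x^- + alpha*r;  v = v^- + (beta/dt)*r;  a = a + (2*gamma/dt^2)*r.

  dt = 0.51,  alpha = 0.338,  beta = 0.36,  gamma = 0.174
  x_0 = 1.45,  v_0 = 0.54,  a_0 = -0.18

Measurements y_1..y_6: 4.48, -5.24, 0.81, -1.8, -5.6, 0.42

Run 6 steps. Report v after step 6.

step 1: x_pred=1.7020  r=2.7780  x^+=2.6410  v^+=2.4091  a^+=3.5368
step 2: x_pred=4.3296  r=-9.5696  x^+=1.0951  v^+=-2.5421  a^+=-9.2668
step 3: x_pred=-1.4065  r=2.2165  x^+=-0.6573  v^+=-5.7035  a^+=-6.3012
step 4: x_pred=-4.3856  r=2.5856  x^+=-3.5117  v^+=-7.0920  a^+=-2.8418
step 5: x_pred=-7.4982  r=1.8982  x^+=-6.8566  v^+=-7.2014  a^+=-0.3021
step 6: x_pred=-10.5686  r=10.9886  x^+=-6.8544  v^+=0.4012  a^+=14.4000

v_post = 0.4012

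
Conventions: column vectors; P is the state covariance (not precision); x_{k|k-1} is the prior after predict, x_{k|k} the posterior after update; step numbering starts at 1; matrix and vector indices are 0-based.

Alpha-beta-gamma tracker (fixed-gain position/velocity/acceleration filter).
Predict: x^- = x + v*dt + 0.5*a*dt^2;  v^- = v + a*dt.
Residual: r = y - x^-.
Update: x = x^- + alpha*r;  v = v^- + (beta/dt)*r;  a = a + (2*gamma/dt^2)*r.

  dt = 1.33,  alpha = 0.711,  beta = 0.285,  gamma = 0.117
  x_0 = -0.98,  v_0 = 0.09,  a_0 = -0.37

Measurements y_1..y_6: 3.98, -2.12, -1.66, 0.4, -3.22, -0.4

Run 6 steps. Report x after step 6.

step 1: x_pred=-1.1875  r=5.1675  x^+=2.4866  v^+=0.7052  a^+=0.3136
step 2: x_pred=3.7019  r=-5.8219  x^+=-0.4375  v^+=-0.1252  a^+=-0.4566
step 3: x_pred=-1.0078  r=-0.6522  x^+=-1.4715  v^+=-0.8722  a^+=-0.5428
step 4: x_pred=-3.1117  r=3.5117  x^+=-0.6149  v^+=-0.8417  a^+=-0.0783
step 5: x_pred=-1.8035  r=-1.4165  x^+=-2.8106  v^+=-1.2493  a^+=-0.2657
step 6: x_pred=-4.7072  r=4.3072  x^+=-1.6448  v^+=-0.6797  a^+=0.3041

x_post = -1.6448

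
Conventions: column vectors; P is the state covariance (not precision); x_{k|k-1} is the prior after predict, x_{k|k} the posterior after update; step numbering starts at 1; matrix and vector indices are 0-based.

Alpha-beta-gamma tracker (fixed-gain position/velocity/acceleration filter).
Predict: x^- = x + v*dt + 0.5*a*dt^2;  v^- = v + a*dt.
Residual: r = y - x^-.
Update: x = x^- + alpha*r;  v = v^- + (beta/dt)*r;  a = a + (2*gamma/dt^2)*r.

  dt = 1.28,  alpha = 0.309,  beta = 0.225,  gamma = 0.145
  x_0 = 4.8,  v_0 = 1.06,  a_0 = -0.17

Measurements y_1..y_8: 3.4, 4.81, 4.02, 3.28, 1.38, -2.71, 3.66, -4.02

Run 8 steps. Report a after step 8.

step 1: x_pred=6.0175  r=-2.6175  x^+=5.2087  v^+=0.3823  a^+=-0.6333
step 2: x_pred=5.1792  r=-0.3692  x^+=5.0651  v^+=-0.4933  a^+=-0.6987
step 3: x_pred=3.8614  r=0.1586  x^+=3.9104  v^+=-1.3597  a^+=-0.6706
step 4: x_pred=1.6207  r=1.6593  x^+=2.1334  v^+=-1.9264  a^+=-0.3769
step 5: x_pred=-0.6411  r=2.0211  x^+=-0.0166  v^+=-2.0535  a^+=-0.0192
step 6: x_pred=-2.6608  r=-0.0492  x^+=-2.6760  v^+=-2.0867  a^+=-0.0279
step 7: x_pred=-5.3698  r=9.0298  x^+=-2.5796  v^+=-0.5351  a^+=1.5704
step 8: x_pred=-1.9781  r=-2.0419  x^+=-2.6090  v^+=1.1161  a^+=1.2090

a_post = 1.2090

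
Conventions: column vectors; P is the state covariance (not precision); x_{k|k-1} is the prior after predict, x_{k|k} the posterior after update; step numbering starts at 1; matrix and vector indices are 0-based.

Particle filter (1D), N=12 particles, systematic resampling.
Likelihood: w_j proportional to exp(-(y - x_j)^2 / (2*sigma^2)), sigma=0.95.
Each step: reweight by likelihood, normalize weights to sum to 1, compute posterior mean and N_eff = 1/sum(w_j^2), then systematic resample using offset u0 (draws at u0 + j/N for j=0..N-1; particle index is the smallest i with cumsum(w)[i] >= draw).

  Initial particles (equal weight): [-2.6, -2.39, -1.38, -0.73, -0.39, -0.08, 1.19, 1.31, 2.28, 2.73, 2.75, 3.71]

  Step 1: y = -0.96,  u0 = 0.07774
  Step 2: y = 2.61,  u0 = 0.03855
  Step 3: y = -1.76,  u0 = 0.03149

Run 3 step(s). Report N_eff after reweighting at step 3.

N_eff = 2.2503

step 1: w=[0.0556, 0.0795, 0.2239, 0.2397, 0.2062, 0.1607, 0.0191, 0.0142, 0.0007, 0.0001, 0.0001, 0.0000]  mean=-0.8683  Neff=5.3779  idx=[1, 2, 2, 2, 3, 3, 3, 4, 4, 5, 5, 7]
step 2: w=[0.0000, 0.0003, 0.0003, 0.0003, 0.0046, 0.0046, 0.0046, 0.0152, 0.0152, 0.0405, 0.0405, 0.8738]  mean=1.1149  Neff=1.3032  idx=[8, 10, 11, 11, 11, 11, 11, 11, 11, 11, 11, 11]
step 3: w=[0.5731, 0.3394, 0.0088, 0.0088, 0.0088, 0.0088, 0.0088, 0.0088, 0.0088, 0.0088, 0.0088, 0.0088]  mean=-0.1360  Neff=2.2503  idx=[0, 0, 0, 0, 0, 0, 0, 1, 1, 1, 1, 6]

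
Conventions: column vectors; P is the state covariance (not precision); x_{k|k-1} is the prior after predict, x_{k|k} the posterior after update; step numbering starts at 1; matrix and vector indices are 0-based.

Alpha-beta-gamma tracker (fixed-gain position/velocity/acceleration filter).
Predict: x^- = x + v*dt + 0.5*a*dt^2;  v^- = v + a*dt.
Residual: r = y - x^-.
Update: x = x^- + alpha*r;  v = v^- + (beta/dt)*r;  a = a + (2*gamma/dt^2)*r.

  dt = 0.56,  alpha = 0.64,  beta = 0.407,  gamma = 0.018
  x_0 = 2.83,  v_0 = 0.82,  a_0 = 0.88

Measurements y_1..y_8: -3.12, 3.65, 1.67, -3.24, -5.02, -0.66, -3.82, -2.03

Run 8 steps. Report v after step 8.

step 1: x_pred=3.4272  r=-6.5472  x^+=-0.7630  v^+=-3.4456  a^+=0.1284
step 2: x_pred=-2.6724  r=6.3224  x^+=1.3739  v^+=1.2214  a^+=0.8542
step 3: x_pred=2.1918  r=-0.5218  x^+=1.8579  v^+=1.3204  a^+=0.7943
step 4: x_pred=2.7219  r=-5.9619  x^+=-1.0937  v^+=-2.5677  a^+=0.1099
step 5: x_pred=-2.5144  r=-2.5056  x^+=-4.1180  v^+=-4.3272  a^+=-0.1777
step 6: x_pred=-6.5691  r=5.9091  x^+=-2.7873  v^+=-0.1321  a^+=0.5006
step 7: x_pred=-2.7827  r=-1.0373  x^+=-3.4466  v^+=-0.6056  a^+=0.3815
step 8: x_pred=-3.7259  r=1.6959  x^+=-2.6405  v^+=0.8406  a^+=0.5762

v_post = 0.8406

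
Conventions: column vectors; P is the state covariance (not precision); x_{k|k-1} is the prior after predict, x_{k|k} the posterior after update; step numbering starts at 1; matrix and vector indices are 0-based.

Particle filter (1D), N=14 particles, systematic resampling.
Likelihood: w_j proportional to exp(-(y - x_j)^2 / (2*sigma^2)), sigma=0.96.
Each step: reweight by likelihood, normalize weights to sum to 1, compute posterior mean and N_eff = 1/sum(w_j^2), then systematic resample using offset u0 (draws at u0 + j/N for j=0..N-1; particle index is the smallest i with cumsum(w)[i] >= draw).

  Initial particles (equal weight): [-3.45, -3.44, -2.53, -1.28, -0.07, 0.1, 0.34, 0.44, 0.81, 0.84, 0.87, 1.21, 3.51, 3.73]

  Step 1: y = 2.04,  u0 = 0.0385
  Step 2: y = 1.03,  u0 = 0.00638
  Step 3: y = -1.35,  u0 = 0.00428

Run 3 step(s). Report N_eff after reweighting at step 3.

step 1: w=[0.0000, 0.0000, 0.0000, 0.0008, 0.0274, 0.0398, 0.0639, 0.0764, 0.1349, 0.1403, 0.1458, 0.2109, 0.0949, 0.0651]  mean=1.2412  Neff=7.7469  idx=[5, 6, 7, 8, 8, 9, 9, 10, 10, 11, 11, 11, 12, 13]
step 2: w=[0.0563, 0.0695, 0.0745, 0.0877, 0.0877, 0.0883, 0.0883, 0.0888, 0.0888, 0.0884, 0.0884, 0.0884, 0.0032, 0.0017]  mean=0.8455  Neff=11.9405  idx=[0, 1, 2, 3, 4, 4, 5, 6, 7, 8, 8, 9, 10, 11]
step 3: w=[0.2304, 0.1531, 0.1267, 0.0573, 0.0573, 0.0573, 0.0534, 0.0534, 0.0497, 0.0497, 0.0497, 0.0206, 0.0206, 0.0206]  mean=0.5645  Neff=8.5600  idx=[0, 0, 0, 0, 1, 1, 2, 2, 4, 5, 6, 8, 9, 10]

N_eff = 8.5600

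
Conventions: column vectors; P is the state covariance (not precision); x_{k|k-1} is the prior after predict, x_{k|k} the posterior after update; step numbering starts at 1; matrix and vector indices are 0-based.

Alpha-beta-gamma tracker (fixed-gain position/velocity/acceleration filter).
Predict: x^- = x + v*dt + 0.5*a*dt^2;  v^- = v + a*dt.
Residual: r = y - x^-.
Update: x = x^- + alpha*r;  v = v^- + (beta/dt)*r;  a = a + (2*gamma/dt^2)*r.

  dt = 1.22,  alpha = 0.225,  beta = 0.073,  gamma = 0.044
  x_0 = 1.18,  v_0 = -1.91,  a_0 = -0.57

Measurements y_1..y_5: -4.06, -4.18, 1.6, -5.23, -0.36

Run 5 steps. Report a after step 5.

a_post = 1.2851

step 1: x_pred=-1.5744  r=-2.4856  x^+=-2.1337  v^+=-2.7541  a^+=-0.7170
step 2: x_pred=-6.0273  r=1.8473  x^+=-5.6116  v^+=-3.5183  a^+=-0.6077
step 3: x_pred=-10.3562  r=11.9562  x^+=-7.6661  v^+=-3.5443  a^+=0.0992
step 4: x_pred=-11.9163  r=6.6863  x^+=-10.4119  v^+=-3.0233  a^+=0.4945
step 5: x_pred=-13.7323  r=13.3723  x^+=-10.7235  v^+=-1.6199  a^+=1.2851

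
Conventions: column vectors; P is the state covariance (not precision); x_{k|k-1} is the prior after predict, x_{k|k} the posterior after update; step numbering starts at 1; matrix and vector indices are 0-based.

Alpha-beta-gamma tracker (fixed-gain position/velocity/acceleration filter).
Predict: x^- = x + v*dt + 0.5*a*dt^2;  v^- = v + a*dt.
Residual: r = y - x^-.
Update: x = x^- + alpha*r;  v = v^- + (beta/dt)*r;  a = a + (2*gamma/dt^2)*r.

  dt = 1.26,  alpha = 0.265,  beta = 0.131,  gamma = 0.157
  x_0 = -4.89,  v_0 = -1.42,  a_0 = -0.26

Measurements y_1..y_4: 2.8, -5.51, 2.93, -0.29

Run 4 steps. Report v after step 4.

v_post = 5.6375

step 1: x_pred=-6.8856  r=9.6856  x^+=-4.3189  v^+=-0.7406  a^+=1.6556
step 2: x_pred=-3.9378  r=-1.5722  x^+=-4.3544  v^+=1.1820  a^+=1.3447
step 3: x_pred=-1.7977  r=4.7277  x^+=-0.5448  v^+=3.3679  a^+=2.2797
step 4: x_pred=5.5084  r=-5.7984  x^+=3.9718  v^+=5.6375  a^+=1.1329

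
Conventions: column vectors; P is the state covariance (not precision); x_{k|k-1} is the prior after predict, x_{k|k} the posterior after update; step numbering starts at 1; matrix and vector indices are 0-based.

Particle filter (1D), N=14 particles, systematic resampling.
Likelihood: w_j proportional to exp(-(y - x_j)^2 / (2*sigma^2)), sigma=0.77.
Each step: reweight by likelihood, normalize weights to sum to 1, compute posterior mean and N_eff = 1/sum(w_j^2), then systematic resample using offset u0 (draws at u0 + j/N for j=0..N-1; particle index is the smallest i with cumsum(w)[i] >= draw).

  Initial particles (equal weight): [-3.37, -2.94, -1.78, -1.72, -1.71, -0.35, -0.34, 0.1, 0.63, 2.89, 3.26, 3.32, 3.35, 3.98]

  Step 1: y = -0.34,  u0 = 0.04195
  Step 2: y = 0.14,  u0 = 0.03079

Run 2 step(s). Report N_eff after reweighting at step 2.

N_eff = 12.1282

step 1: w=[0.0001, 0.0009, 0.0448, 0.0516, 0.0529, 0.2573, 0.2574, 0.2186, 0.1164, 0.0000, 0.0000, 0.0000, 0.0000, 0.0000]  mean=-0.3441  Neff=4.9688  idx=[2, 4, 5, 5, 5, 5, 6, 6, 6, 7, 7, 7, 8, 8]
step 2: w=[0.0043, 0.0053, 0.0780, 0.0780, 0.0780, 0.0780, 0.0787, 0.0787, 0.0787, 0.0954, 0.0954, 0.0954, 0.0780, 0.0780]  mean=-0.0793  Neff=12.1282  idx=[2, 3, 4, 5, 5, 6, 7, 8, 9, 10, 10, 11, 12, 13]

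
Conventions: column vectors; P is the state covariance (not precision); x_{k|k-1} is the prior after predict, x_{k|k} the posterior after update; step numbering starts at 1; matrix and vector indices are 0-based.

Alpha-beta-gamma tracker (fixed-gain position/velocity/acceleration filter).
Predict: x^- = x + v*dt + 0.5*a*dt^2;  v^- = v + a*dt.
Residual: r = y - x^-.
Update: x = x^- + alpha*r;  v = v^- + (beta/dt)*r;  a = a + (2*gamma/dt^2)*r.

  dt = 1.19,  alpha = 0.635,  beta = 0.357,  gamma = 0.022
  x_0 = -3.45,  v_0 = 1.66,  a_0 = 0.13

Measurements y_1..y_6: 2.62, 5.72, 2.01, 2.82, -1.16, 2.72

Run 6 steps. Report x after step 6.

step 1: x_pred=-1.3826  r=4.0026  x^+=1.1591  v^+=3.0155  a^+=0.2544
step 2: x_pred=4.9276  r=0.7924  x^+=5.4308  v^+=3.5559  a^+=0.2790
step 3: x_pred=9.8598  r=-7.8498  x^+=4.8752  v^+=1.5329  a^+=0.0351
step 4: x_pred=6.7242  r=-3.9042  x^+=4.2450  v^+=0.4034  a^+=-0.0862
step 5: x_pred=4.6641  r=-5.8241  x^+=0.9658  v^+=-1.4464  a^+=-0.2672
step 6: x_pred=-0.9446  r=3.6646  x^+=1.3824  v^+=-0.6650  a^+=-0.1533

x_post = 1.3824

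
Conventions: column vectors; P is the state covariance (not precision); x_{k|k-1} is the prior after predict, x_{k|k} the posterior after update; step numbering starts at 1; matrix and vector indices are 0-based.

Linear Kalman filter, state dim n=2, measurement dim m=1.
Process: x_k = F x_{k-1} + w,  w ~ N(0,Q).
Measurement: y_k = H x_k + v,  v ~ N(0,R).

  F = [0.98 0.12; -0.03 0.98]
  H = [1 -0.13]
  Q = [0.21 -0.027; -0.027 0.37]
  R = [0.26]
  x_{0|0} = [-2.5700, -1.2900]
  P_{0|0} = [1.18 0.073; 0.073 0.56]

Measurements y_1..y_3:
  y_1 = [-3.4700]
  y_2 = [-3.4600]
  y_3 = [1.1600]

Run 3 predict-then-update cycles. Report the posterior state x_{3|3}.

x_post = [-0.7271, -0.4055]

step 1: x^-=[-2.6734, -1.1871]  P^-=[1.3685 0.0740; 0.0740 0.9046]  S=[1.6246]  K=[0.8365; -0.0268]  nu=[-0.9509]  x^+=[-3.4688, -1.1616]  P^+=[0.2318 0.1105; 0.1105 0.9034]
step 2: x^-=[-3.5388, -1.0343]  P^-=[0.4717 0.1781; 0.1781 1.2314]  S=[0.7062]  K=[0.6351; 0.0256]  nu=[-0.0556]  x^+=[-3.5742, -1.0357]  P^+=[0.1868 0.1667; 0.1667 1.2309]
step 3: x^-=[-3.6270, -0.9078]  P^-=[0.4463 0.2717; 0.2717 1.5425]  S=[0.6617]  K=[0.6211; 0.1076]  nu=[4.6690]  x^+=[-0.7271, -0.4055]  P^+=[0.1911 0.2275; 0.2275 1.5349]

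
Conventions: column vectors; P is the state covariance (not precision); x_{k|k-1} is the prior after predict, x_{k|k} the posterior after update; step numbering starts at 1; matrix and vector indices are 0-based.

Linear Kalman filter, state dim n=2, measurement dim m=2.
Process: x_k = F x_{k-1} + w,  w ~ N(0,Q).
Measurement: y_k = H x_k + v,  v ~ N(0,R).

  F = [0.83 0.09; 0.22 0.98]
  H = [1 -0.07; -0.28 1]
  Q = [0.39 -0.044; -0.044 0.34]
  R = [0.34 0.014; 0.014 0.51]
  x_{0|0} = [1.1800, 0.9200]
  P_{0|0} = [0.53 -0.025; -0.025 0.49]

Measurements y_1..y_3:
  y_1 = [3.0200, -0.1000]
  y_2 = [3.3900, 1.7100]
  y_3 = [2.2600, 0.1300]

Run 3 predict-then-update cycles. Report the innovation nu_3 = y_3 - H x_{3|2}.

innov = [-0.2019, -1.7796]

step 1: x^-=[1.0622, 1.1612]  P^-=[0.7554 0.0752; 0.0752 0.8255]  S=[1.0889 -0.1786; -0.1786 1.3526]  K=[0.6872 -0.0100; 0.1161 0.6101]  nu=[2.0391, -0.9638]  x^+=[2.4732, 0.8099]  P^+=[0.2385 0.0713; 0.0713 0.3327]
step 2: x^-=[2.1256, 1.3378]  P^-=[0.5677 0.0883; 0.0883 0.7018]  S=[0.8987 -0.1040; -0.1040 1.2069]  K=[0.6242 -0.0047; 0.1096 0.5705]  nu=[1.3580, 0.9674]  x^+=[2.9687, 2.0385]  P^+=[0.2169 0.0670; 0.0670 0.3113]
step 3: x^-=[2.6475, 2.6509]  P^-=[0.5519 0.0789; 0.0789 0.6783]  S=[0.8842 -0.1076; -0.1076 1.1874]  K=[0.6170 -0.0078; 0.1039 0.5621]  nu=[-0.2019, -1.7796]  x^+=[2.5368, 1.6296]  P^+=[0.2142 0.0646; 0.0646 0.3062]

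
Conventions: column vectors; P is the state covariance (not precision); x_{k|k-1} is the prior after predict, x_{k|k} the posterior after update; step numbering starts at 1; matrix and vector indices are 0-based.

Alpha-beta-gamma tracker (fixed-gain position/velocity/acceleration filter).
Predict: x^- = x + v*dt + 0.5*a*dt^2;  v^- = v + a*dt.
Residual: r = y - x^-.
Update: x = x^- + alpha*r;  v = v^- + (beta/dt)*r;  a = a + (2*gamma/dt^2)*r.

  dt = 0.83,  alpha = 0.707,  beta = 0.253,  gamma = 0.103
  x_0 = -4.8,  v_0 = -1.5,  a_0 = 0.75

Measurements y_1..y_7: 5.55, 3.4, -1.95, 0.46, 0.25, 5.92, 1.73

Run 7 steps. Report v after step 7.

step 1: x_pred=-5.7867  r=11.3367  x^+=2.2284  v^+=2.5781  a^+=4.1400
step 2: x_pred=5.7942  r=-2.3942  x^+=4.1015  v^+=5.2845  a^+=3.4240
step 3: x_pred=9.6671  r=-11.6171  x^+=1.4538  v^+=4.5854  a^+=-0.0498
step 4: x_pred=5.2425  r=-4.7825  x^+=1.8613  v^+=3.0862  a^+=-1.4799
step 5: x_pred=3.9131  r=-3.6631  x^+=1.3233  v^+=0.7414  a^+=-2.5752
step 6: x_pred=1.0516  r=4.8684  x^+=4.4935  v^+=0.0879  a^+=-1.1195
step 7: x_pred=4.1809  r=-2.4509  x^+=2.4481  v^+=-1.5883  a^+=-1.8523

v_post = -1.5883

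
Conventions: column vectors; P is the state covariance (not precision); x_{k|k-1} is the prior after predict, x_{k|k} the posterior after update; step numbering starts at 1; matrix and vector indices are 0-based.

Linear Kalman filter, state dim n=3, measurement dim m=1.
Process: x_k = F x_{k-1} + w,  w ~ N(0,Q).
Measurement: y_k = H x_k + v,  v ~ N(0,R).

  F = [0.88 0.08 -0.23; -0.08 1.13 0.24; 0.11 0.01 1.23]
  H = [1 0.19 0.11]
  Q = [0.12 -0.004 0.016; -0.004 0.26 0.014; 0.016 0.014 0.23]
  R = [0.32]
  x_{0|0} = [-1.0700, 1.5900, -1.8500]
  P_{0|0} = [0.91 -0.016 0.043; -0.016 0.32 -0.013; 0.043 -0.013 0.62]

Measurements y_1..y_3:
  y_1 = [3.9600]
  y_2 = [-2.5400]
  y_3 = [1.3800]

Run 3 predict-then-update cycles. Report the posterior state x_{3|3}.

step 1: x^-=[-0.3889, 1.4383, -2.3773]  P^-=[0.8404 -0.0762 -0.0271; -0.0762 0.7043 0.1695; -0.0271 0.1695 1.1903]  S=[1.1724]  K=[0.7019; 0.0651; 0.1160]  nu=[4.3371]  x^+=[2.6554, 1.7206, -1.8742]  P^+=[0.2627 -0.1297 -0.1226; -0.1297 0.6994 0.1606; -0.1226 0.1606 1.1745]
step 2: x^-=[2.9055, 1.2820, -1.9959]  P^-=[0.4155 -0.2191 -0.4067; -0.2191 1.3376 0.5827; -0.4067 0.5827 1.9807]  S=[0.6594]  K=[0.4992; 0.1504; -0.1185]  nu=[-5.4695]  x^+=[0.1752, 0.4594, -1.3479]  P^+=[0.2512 -0.2686 -0.3677; -0.2686 1.3227 0.5945; -0.3677 0.5945 1.9715]
step 3: x^-=[0.5010, 0.1816, -1.6340]  P^-=[0.5165 -0.5038 -0.8527; -0.5038 2.4493 1.4297; -0.8527 1.4297 3.1303]  S=[0.6435]  K=[0.5081; 0.1846; -0.3678]  nu=[1.0243]  x^+=[1.0214, 0.3708, -2.0108]  P^+=[0.3503 -0.5642 -0.7324; -0.5642 2.4273 1.4734; -0.7324 1.4734 3.0432]

x_post = [1.0214, 0.3708, -2.0108]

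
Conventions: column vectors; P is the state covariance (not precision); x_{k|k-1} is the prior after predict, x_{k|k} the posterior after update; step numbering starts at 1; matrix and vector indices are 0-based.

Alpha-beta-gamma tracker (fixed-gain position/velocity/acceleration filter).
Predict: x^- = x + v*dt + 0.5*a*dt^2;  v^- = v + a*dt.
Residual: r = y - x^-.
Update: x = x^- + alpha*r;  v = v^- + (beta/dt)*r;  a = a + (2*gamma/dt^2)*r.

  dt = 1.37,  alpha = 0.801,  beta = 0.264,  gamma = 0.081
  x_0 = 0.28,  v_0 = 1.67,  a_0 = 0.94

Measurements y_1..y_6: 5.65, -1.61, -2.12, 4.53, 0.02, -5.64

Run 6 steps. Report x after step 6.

x_post = -4.3821

step 1: x_pred=3.4500  r=2.2000  x^+=5.2122  v^+=3.3817  a^+=1.1299
step 2: x_pred=10.9055  r=-12.5155  x^+=0.8806  v^+=2.5179  a^+=0.0496
step 3: x_pred=4.3767  r=-6.4967  x^+=-0.8272  v^+=1.3340  a^+=-0.5111
step 4: x_pred=0.5208  r=4.0092  x^+=3.7322  v^+=1.4064  a^+=-0.1651
step 5: x_pred=5.5040  r=-5.4840  x^+=1.1113  v^+=0.1235  a^+=-0.6384
step 6: x_pred=0.6813  r=-6.3213  x^+=-4.3821  v^+=-1.9693  a^+=-1.1840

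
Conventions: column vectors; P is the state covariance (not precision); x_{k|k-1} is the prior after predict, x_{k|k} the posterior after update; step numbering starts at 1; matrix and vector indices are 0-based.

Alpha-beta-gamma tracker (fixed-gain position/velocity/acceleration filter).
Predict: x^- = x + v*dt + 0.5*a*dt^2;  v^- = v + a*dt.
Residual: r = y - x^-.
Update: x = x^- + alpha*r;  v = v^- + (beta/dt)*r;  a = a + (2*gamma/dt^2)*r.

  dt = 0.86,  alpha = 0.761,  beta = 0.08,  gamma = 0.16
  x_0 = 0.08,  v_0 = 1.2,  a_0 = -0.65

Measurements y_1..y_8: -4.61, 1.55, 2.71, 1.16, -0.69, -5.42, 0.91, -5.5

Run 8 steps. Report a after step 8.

a_post = -1.9126

step 1: x_pred=0.8716  r=-5.4816  x^+=-3.2999  v^+=0.1311  a^+=-3.0217
step 2: x_pred=-4.3046  r=5.8546  x^+=0.1508  v^+=-1.9230  a^+=-0.4886
step 3: x_pred=-1.6837  r=4.3937  x^+=1.6599  v^+=-1.9345  a^+=1.4124
step 4: x_pred=0.5185  r=0.6415  x^+=1.0067  v^+=-0.6602  a^+=1.6899
step 5: x_pred=1.0639  r=-1.7539  x^+=-0.2708  v^+=0.6300  a^+=0.9311
step 6: x_pred=0.6153  r=-6.0353  x^+=-3.9776  v^+=0.8693  a^+=-1.6802
step 7: x_pred=-3.8513  r=4.7613  x^+=-0.2280  v^+=-0.1328  a^+=0.3799
step 8: x_pred=-0.2016  r=-5.2984  x^+=-4.2337  v^+=-0.2989  a^+=-1.9126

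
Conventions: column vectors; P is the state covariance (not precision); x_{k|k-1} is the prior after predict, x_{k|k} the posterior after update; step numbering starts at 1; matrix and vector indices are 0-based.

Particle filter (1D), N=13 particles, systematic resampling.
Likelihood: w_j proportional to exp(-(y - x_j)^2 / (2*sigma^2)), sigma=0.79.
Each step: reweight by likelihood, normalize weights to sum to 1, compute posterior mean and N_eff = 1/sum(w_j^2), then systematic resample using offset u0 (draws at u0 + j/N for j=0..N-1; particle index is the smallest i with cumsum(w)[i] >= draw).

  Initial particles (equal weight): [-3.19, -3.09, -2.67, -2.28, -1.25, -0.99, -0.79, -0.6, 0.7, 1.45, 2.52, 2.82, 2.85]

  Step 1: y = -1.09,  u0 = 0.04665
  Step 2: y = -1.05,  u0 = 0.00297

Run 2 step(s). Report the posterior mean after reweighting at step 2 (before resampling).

post_mean = -0.9372

step 1: w=[0.0067, 0.0094, 0.0312, 0.0742, 0.2259, 0.2288, 0.2146, 0.1903, 0.0177, 0.0013, 0.0000, 0.0000, 0.0000]  mean=-1.0810  Neff=5.1939  idx=[2, 4, 4, 4, 5, 5, 5, 6, 6, 6, 7, 7, 7]
step 2: w=[0.0107, 0.0849, 0.0849, 0.0849, 0.0874, 0.0874, 0.0874, 0.0830, 0.0830, 0.0830, 0.0745, 0.0745, 0.0745]  mean=-0.9372  Neff=12.2020  idx=[0, 1, 2, 3, 4, 5, 6, 7, 8, 9, 9, 10, 12]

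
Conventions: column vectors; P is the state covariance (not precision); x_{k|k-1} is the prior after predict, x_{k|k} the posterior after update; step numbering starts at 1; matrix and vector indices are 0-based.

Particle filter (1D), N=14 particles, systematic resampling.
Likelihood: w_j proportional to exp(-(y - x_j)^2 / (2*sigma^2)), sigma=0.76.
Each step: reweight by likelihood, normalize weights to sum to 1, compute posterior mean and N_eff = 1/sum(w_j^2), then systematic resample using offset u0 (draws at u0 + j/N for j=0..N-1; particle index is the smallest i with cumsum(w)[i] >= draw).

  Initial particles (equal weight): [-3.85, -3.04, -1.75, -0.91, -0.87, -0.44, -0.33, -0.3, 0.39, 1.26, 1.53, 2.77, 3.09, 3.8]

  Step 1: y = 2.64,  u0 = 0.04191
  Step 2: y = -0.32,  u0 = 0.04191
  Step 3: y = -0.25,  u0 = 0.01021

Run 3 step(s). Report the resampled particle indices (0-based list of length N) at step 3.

step 1: w=[0.0000, 0.0000, 0.0000, 0.0000, 0.0000, 0.0001, 0.0002, 0.0002, 0.0047, 0.0716, 0.1281, 0.3668, 0.3123, 0.1161]  mean=2.7100  Neff=3.7442  idx=[9, 10, 10, 11, 11, 11, 11, 11, 12, 12, 12, 12, 13, 13]
step 2: w=[0.5236, 0.2349, 0.2349, 0.0012, 0.0012, 0.0012, 0.0012, 0.0012, 0.0002, 0.0002, 0.0002, 0.0002, 0.0000, 0.0000]  mean=1.3971  Neff=2.6007  idx=[0, 0, 0, 0, 0, 0, 0, 1, 1, 1, 1, 2, 2, 2]
step 3: w=[0.0976, 0.0976, 0.0976, 0.0976, 0.0976, 0.0976, 0.0976, 0.0452, 0.0452, 0.0452, 0.0452, 0.0452, 0.0452, 0.0452]  mean=1.3455  Neff=12.3414  idx=[0, 0, 1, 2, 3, 3, 4, 5, 5, 6, 7, 9, 11, 12]

resampled_idx = [0, 0, 1, 2, 3, 3, 4, 5, 5, 6, 7, 9, 11, 12]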